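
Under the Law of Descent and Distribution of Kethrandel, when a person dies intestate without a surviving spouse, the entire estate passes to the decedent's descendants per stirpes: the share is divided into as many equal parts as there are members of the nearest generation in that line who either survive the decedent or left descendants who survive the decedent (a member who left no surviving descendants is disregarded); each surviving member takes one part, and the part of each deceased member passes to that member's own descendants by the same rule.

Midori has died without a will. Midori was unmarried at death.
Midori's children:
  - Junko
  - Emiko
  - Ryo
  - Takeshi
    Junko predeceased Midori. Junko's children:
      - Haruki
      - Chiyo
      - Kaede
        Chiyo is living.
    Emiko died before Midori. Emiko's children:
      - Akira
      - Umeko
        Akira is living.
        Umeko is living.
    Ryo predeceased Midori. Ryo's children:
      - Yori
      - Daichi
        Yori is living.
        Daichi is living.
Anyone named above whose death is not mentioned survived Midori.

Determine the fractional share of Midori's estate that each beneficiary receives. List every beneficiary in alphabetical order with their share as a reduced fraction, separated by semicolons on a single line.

Akira 1/8; Chiyo 1/12; Daichi 1/8; Haruki 1/12; Kaede 1/12; Takeshi 1/4; Umeko 1/8; Yori 1/8

There is no surviving spouse, so the entire estate passes to Midori's descendants per stirpes.
The estate is divided into 4 equal shares of 1/4 among Junko, Emiko, Ryo, Takeshi.
Junko predeceased; the 1/4 allotted to Junko's branch passes to Junko's issue by representation.
The 1/4 is divided into 3 equal shares of 1/12 among Haruki, Chiyo, Kaede.
Haruki is living and takes 1/12.
Chiyo is living and takes 1/12.
Kaede is living and takes 1/12.
Emiko predeceased; the 1/4 allotted to Emiko's branch passes to Emiko's issue by representation.
The 1/4 is divided into 2 equal shares of 1/8 among Akira, Umeko.
Akira is living and takes 1/8.
Umeko is living and takes 1/8.
Ryo predeceased; the 1/4 allotted to Ryo's branch passes to Ryo's issue by representation.
The 1/4 is divided into 2 equal shares of 1/8 among Yori, Daichi.
Yori is living and takes 1/8.
Daichi is living and takes 1/8.
Takeshi is living and takes 1/4.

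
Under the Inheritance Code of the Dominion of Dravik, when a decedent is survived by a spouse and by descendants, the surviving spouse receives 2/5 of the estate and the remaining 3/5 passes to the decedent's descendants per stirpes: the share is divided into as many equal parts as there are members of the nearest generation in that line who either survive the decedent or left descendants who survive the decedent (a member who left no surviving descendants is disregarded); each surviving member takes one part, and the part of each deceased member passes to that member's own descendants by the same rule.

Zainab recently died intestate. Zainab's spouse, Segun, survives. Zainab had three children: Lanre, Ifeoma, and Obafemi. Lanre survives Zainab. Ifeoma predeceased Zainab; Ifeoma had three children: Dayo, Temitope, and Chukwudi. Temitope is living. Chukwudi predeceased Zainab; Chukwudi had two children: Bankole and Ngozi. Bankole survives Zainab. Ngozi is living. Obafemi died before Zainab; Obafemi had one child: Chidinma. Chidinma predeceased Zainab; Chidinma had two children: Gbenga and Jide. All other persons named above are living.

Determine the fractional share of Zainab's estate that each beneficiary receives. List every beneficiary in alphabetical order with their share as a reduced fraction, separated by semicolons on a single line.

Bankole 1/30; Dayo 1/15; Gbenga 1/10; Jide 1/10; Lanre 1/5; Ngozi 1/30; Segun 2/5; Temitope 1/15

Segun, as surviving spouse, takes 2/5.
The remaining 3/5 passes to Zainab's descendants per stirpes.
The 3/5 is divided into 3 equal shares of 1/5 among Lanre, Ifeoma, Obafemi.
Lanre is living and takes 1/5.
Ifeoma predeceased; the 1/5 allotted to Ifeoma's branch passes to Ifeoma's issue by representation.
The 1/5 is divided into 3 equal shares of 1/15 among Dayo, Temitope, Chukwudi.
Dayo is living and takes 1/15.
Temitope is living and takes 1/15.
Chukwudi predeceased; the 1/15 allotted to Chukwudi's branch passes to Chukwudi's issue by representation.
The 1/15 is divided into 2 equal shares of 1/30 among Bankole, Ngozi.
Bankole is living and takes 1/30.
Ngozi is living and takes 1/30.
Obafemi predeceased; the 1/5 allotted to Obafemi's branch passes to Obafemi's issue by representation.
Chidinma's line is the sole branch at this level, so the full 1/5 passes to Chidinma's issue by representation.
The 1/5 is divided into 2 equal shares of 1/10 among Gbenga, Jide.
Gbenga is living and takes 1/10.
Jide is living and takes 1/10.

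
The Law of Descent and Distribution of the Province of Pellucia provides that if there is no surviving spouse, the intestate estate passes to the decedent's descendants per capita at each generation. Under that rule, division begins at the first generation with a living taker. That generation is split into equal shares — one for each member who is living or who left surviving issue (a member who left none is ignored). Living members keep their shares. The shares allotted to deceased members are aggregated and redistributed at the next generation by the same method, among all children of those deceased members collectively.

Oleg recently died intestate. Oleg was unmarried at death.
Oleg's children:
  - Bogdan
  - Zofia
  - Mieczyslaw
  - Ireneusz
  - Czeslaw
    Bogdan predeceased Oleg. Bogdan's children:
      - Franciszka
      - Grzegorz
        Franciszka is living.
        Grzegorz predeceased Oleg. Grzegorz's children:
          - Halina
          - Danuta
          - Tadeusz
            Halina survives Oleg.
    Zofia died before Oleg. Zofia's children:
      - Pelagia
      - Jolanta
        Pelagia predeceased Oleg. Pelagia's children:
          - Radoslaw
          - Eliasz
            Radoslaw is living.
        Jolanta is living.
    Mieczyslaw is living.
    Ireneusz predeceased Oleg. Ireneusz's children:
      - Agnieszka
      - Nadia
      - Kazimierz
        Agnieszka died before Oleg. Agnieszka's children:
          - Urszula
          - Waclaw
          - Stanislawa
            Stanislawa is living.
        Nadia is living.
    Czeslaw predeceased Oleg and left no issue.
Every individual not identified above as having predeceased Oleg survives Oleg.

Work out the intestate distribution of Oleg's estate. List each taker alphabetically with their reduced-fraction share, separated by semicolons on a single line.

Danuta 9/224; Eliasz 9/224; Franciszka 3/28; Halina 9/224; Jolanta 3/28; Kazimierz 3/28; Mieczyslaw 1/4; Nadia 3/28; Radoslaw 9/224; Stanislawa 9/224; Tadeusz 9/224; Urszula 9/224; Waclaw 9/224

There is no surviving spouse, so the entire estate passes to Oleg's descendants per capita at each generation.
At generation 1 (Bogdan, Zofia, Mieczyslaw, Ireneusz) there are 4 shares of (1)/4 = 1/4 each.
Living: Mieczyslaw — each takes 1/4.
Deceased: Bogdan, Zofia, and Ireneusz. Their combined 3/4 is pooled and carried to generation 2.
At generation 2 (Franciszka, Grzegorz, Pelagia, Jolanta, Agnieszka, Nadia, Kazimierz) there are 7 shares of (3/4)/7 = 3/28 each.
Living: Franciszka, Jolanta, Nadia, and Kazimierz — each takes 3/28.
Deceased: Grzegorz, Pelagia, and Agnieszka. Their combined 9/28 is pooled and carried to generation 3.
At generation 3 (Halina, Danuta, Tadeusz, Radoslaw, Eliasz, Urszula, Waclaw, Stanislawa) there are 8 shares of (9/28)/8 = 9/224 each.
Living: Halina, Danuta, Tadeusz, Radoslaw, Eliasz, Urszula, Waclaw, and Stanislawa — each takes 9/224.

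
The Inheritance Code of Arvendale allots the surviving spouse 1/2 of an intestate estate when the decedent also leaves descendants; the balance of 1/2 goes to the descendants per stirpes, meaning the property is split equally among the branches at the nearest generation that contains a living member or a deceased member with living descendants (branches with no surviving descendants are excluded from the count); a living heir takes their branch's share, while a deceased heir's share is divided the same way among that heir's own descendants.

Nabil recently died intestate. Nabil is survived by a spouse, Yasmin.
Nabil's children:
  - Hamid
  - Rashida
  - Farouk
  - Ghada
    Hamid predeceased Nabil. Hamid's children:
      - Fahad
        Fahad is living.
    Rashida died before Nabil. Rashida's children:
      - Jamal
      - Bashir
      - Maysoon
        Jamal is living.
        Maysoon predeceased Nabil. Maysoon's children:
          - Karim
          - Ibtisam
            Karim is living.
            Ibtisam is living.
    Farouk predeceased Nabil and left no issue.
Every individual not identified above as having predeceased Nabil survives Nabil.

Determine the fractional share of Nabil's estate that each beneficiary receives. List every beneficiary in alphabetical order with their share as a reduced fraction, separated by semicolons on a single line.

Yasmin, as surviving spouse, takes 1/2.
The remaining 1/2 passes to Nabil's descendants per stirpes.
Farouk left no surviving issue, so that branch lapses and is disregarded.
The 1/2 is divided into 3 equal shares of 1/6 among Hamid, Rashida, Ghada.
Hamid predeceased; the 1/6 allotted to Hamid's branch passes to Hamid's issue by representation.
Fahad is the sole taker at this level and receives the full 1/6.
Rashida predeceased; the 1/6 allotted to Rashida's branch passes to Rashida's issue by representation.
The 1/6 is divided into 3 equal shares of 1/18 among Jamal, Bashir, Maysoon.
Jamal is living and takes 1/18.
Bashir is living and takes 1/18.
Maysoon predeceased; the 1/18 allotted to Maysoon's branch passes to Maysoon's issue by representation.
The 1/18 is divided into 2 equal shares of 1/36 among Karim, Ibtisam.
Karim is living and takes 1/36.
Ibtisam is living and takes 1/36.
Ghada is living and takes 1/6.

Bashir 1/18; Fahad 1/6; Ghada 1/6; Ibtisam 1/36; Jamal 1/18; Karim 1/36; Yasmin 1/2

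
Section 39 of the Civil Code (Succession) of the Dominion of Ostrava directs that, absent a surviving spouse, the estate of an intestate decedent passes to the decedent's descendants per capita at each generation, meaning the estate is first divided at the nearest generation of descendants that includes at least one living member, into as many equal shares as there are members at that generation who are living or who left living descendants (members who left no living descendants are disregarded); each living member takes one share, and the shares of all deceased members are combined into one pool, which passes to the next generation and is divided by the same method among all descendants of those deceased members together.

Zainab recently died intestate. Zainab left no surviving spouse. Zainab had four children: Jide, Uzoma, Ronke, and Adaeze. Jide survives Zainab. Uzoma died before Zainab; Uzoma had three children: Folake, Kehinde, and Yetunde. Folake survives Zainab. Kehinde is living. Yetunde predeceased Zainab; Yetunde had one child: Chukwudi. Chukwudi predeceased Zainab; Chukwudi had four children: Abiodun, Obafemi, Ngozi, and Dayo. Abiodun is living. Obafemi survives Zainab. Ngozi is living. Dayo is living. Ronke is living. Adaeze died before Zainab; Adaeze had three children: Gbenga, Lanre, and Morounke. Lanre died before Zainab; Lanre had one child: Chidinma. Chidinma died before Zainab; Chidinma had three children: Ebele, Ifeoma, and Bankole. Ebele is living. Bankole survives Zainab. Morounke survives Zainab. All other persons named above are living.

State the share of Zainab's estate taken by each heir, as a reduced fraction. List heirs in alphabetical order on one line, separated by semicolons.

There is no surviving spouse, so the entire estate passes to Zainab's descendants per capita at each generation.
At generation 1 (Jide, Uzoma, Ronke, Adaeze) there are 4 shares of (1)/4 = 1/4 each.
Living: Jide and Ronke — each takes 1/4.
Deceased: Uzoma and Adaeze. Their combined 1/2 is pooled and carried to generation 2.
At generation 2 (Folake, Kehinde, Yetunde, Gbenga, Lanre, Morounke) there are 6 shares of (1/2)/6 = 1/12 each.
Living: Folake, Kehinde, Gbenga, and Morounke — each takes 1/12.
Deceased: Yetunde and Lanre. Their combined 1/6 is pooled and carried to generation 3.
At generation 3 (Chukwudi, Chidinma) there are 2 shares of (1/6)/2 = 1/12 each.
Deceased: Chukwudi and Chidinma. Their combined 1/6 is pooled and carried to generation 4.
At generation 4 (Abiodun, Obafemi, Ngozi, Dayo, Ebele, Ifeoma, Bankole) there are 7 shares of (1/6)/7 = 1/42 each.
Living: Abiodun, Obafemi, Ngozi, Dayo, Ebele, Ifeoma, and Bankole — each takes 1/42.

Abiodun 1/42; Bankole 1/42; Dayo 1/42; Ebele 1/42; Folake 1/12; Gbenga 1/12; Ifeoma 1/42; Jide 1/4; Kehinde 1/12; Morounke 1/12; Ngozi 1/42; Obafemi 1/42; Ronke 1/4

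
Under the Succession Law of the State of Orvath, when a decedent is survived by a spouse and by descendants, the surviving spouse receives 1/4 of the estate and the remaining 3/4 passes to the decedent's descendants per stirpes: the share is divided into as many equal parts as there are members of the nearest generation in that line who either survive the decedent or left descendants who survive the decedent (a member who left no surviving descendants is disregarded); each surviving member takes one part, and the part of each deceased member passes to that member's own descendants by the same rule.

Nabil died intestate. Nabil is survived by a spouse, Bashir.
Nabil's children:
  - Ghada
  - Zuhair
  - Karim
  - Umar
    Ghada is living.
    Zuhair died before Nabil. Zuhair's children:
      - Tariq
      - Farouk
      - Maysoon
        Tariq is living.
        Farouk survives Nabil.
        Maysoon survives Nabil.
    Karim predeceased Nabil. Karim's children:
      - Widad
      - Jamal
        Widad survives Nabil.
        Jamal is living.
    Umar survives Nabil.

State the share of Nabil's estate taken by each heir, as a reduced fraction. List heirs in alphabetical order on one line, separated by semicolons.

Bashir, as surviving spouse, takes 1/4.
The remaining 3/4 passes to Nabil's descendants per stirpes.
The 3/4 is divided into 4 equal shares of 3/16 among Ghada, Zuhair, Karim, Umar.
Ghada is living and takes 3/16.
Zuhair predeceased; the 3/16 allotted to Zuhair's branch passes to Zuhair's issue by representation.
The 3/16 is divided into 3 equal shares of 1/16 among Tariq, Farouk, Maysoon.
Tariq is living and takes 1/16.
Farouk is living and takes 1/16.
Maysoon is living and takes 1/16.
Karim predeceased; the 3/16 allotted to Karim's branch passes to Karim's issue by representation.
The 3/16 is divided into 2 equal shares of 3/32 among Widad, Jamal.
Widad is living and takes 3/32.
Jamal is living and takes 3/32.
Umar is living and takes 3/16.

Bashir 1/4; Farouk 1/16; Ghada 3/16; Jamal 3/32; Maysoon 1/16; Tariq 1/16; Umar 3/16; Widad 3/32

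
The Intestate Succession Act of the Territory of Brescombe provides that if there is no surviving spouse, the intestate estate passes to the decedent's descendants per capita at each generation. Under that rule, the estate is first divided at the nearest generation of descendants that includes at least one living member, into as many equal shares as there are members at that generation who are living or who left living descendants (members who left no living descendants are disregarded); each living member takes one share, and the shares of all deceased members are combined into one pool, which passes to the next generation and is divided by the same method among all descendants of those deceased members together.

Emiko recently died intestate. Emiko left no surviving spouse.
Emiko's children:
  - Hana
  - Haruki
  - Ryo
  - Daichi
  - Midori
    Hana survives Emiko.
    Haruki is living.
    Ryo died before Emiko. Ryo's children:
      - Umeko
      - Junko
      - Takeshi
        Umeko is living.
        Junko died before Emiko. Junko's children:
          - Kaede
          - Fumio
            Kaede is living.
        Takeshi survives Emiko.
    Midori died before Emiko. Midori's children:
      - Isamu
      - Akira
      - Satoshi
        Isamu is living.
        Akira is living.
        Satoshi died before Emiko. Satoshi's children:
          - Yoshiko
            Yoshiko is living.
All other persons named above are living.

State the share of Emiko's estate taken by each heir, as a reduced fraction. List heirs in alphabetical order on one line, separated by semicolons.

Akira 1/15; Daichi 1/5; Fumio 2/45; Hana 1/5; Haruki 1/5; Isamu 1/15; Kaede 2/45; Takeshi 1/15; Umeko 1/15; Yoshiko 2/45

There is no surviving spouse, so the entire estate passes to Emiko's descendants per capita at each generation.
At generation 1 (Hana, Haruki, Ryo, Daichi, Midori) there are 5 shares of (1)/5 = 1/5 each.
Living: Hana, Haruki, and Daichi — each takes 1/5.
Deceased: Ryo and Midori. Their combined 2/5 is pooled and carried to generation 2.
At generation 2 (Umeko, Junko, Takeshi, Isamu, Akira, Satoshi) there are 6 shares of (2/5)/6 = 1/15 each.
Living: Umeko, Takeshi, Isamu, and Akira — each takes 1/15.
Deceased: Junko and Satoshi. Their combined 2/15 is pooled and carried to generation 3.
At generation 3 (Kaede, Fumio, Yoshiko) there are 3 shares of (2/15)/3 = 2/45 each.
Living: Kaede, Fumio, and Yoshiko — each takes 2/45.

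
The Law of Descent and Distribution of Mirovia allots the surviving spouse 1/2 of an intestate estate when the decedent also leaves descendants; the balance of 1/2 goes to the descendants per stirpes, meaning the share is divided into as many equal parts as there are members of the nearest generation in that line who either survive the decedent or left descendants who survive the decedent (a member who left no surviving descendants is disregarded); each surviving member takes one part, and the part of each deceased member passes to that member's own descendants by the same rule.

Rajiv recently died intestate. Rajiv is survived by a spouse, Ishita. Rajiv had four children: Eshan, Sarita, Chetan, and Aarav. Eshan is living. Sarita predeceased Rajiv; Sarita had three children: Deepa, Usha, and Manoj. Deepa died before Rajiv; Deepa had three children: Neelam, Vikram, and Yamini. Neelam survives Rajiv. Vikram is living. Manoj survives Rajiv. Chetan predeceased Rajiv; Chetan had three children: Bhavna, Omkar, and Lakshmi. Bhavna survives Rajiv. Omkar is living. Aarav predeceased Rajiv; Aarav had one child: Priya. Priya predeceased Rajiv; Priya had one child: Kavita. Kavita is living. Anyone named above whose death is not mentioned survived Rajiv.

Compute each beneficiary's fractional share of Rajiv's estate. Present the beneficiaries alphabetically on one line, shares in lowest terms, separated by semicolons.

Ishita, as surviving spouse, takes 1/2.
The remaining 1/2 passes to Rajiv's descendants per stirpes.
The 1/2 is divided into 4 equal shares of 1/8 among Eshan, Sarita, Chetan, Aarav.
Eshan is living and takes 1/8.
Sarita predeceased; the 1/8 allotted to Sarita's branch passes to Sarita's issue by representation.
The 1/8 is divided into 3 equal shares of 1/24 among Deepa, Usha, Manoj.
Deepa predeceased; the 1/24 allotted to Deepa's branch passes to Deepa's issue by representation.
The 1/24 is divided into 3 equal shares of 1/72 among Neelam, Vikram, Yamini.
Neelam is living and takes 1/72.
Vikram is living and takes 1/72.
Yamini is living and takes 1/72.
Usha is living and takes 1/24.
Manoj is living and takes 1/24.
Chetan predeceased; the 1/8 allotted to Chetan's branch passes to Chetan's issue by representation.
The 1/8 is divided into 3 equal shares of 1/24 among Bhavna, Omkar, Lakshmi.
Bhavna is living and takes 1/24.
Omkar is living and takes 1/24.
Lakshmi is living and takes 1/24.
Aarav predeceased; the 1/8 allotted to Aarav's branch passes to Aarav's issue by representation.
Priya's line is the sole branch at this level, so the full 1/8 passes to Priya's issue by representation.
Kavita is the sole taker at this level and receives the full 1/8.

Bhavna 1/24; Eshan 1/8; Ishita 1/2; Kavita 1/8; Lakshmi 1/24; Manoj 1/24; Neelam 1/72; Omkar 1/24; Usha 1/24; Vikram 1/72; Yamini 1/72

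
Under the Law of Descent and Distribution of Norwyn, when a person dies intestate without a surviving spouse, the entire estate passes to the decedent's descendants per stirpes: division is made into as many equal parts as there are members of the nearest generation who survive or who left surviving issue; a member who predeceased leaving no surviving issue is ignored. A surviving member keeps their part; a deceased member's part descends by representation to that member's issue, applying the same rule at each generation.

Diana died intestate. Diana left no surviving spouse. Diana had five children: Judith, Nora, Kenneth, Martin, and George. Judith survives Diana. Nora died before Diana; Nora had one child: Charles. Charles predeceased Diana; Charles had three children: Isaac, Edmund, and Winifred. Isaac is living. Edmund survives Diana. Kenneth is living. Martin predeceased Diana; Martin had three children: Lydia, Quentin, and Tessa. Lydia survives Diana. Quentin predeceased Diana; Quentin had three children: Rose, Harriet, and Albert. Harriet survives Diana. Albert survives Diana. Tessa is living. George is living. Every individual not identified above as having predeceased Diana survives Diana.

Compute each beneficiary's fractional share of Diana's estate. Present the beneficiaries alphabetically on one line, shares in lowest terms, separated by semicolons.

Albert 1/45; Edmund 1/15; George 1/5; Harriet 1/45; Isaac 1/15; Judith 1/5; Kenneth 1/5; Lydia 1/15; Rose 1/45; Tessa 1/15; Winifred 1/15

There is no surviving spouse, so the entire estate passes to Diana's descendants per stirpes.
The estate is divided into 5 equal shares of 1/5 among Judith, Nora, Kenneth, Martin, George.
Judith is living and takes 1/5.
Nora predeceased; the 1/5 allotted to Nora's branch passes to Nora's issue by representation.
Charles's line is the sole branch at this level, so the full 1/5 passes to Charles's issue by representation.
The 1/5 is divided into 3 equal shares of 1/15 among Isaac, Edmund, Winifred.
Isaac is living and takes 1/15.
Edmund is living and takes 1/15.
Winifred is living and takes 1/15.
Kenneth is living and takes 1/5.
Martin predeceased; the 1/5 allotted to Martin's branch passes to Martin's issue by representation.
The 1/5 is divided into 3 equal shares of 1/15 among Lydia, Quentin, Tessa.
Lydia is living and takes 1/15.
Quentin predeceased; the 1/15 allotted to Quentin's branch passes to Quentin's issue by representation.
The 1/15 is divided into 3 equal shares of 1/45 among Rose, Harriet, Albert.
Rose is living and takes 1/45.
Harriet is living and takes 1/45.
Albert is living and takes 1/45.
Tessa is living and takes 1/15.
George is living and takes 1/5.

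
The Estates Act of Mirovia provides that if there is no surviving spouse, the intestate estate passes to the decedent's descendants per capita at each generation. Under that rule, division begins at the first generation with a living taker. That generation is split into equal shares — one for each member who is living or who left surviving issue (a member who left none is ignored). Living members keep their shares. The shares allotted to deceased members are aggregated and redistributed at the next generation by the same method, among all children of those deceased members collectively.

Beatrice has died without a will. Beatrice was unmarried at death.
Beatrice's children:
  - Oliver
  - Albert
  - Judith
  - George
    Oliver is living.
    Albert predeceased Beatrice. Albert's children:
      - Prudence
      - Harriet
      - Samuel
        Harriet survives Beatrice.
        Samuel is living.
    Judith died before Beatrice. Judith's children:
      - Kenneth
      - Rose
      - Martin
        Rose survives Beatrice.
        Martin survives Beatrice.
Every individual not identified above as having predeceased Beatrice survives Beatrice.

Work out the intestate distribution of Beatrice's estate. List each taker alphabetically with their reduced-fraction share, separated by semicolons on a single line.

There is no surviving spouse, so the entire estate passes to Beatrice's descendants per capita at each generation.
At generation 1 (Oliver, Albert, Judith, George) there are 4 shares of (1)/4 = 1/4 each.
Living: Oliver and George — each takes 1/4.
Deceased: Albert and Judith. Their combined 1/2 is pooled and carried to generation 2.
At generation 2 (Prudence, Harriet, Samuel, Kenneth, Rose, Martin) there are 6 shares of (1/2)/6 = 1/12 each.
Living: Prudence, Harriet, Samuel, Kenneth, Rose, and Martin — each takes 1/12.

George 1/4; Harriet 1/12; Kenneth 1/12; Martin 1/12; Oliver 1/4; Prudence 1/12; Rose 1/12; Samuel 1/12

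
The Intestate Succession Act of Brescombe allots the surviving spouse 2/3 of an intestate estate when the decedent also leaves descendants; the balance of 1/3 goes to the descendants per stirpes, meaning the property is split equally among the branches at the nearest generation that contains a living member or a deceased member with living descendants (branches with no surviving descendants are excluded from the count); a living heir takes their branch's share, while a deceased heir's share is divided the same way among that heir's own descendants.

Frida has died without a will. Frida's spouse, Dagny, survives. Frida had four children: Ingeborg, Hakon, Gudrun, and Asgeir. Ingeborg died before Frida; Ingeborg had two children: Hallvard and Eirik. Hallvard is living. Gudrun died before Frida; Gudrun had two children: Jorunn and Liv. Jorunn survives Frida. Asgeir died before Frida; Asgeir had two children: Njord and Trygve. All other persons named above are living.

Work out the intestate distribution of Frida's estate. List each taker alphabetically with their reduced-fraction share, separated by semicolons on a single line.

Dagny 2/3; Eirik 1/24; Hakon 1/12; Hallvard 1/24; Jorunn 1/24; Liv 1/24; Njord 1/24; Trygve 1/24

Dagny, as surviving spouse, takes 2/3.
The remaining 1/3 passes to Frida's descendants per stirpes.
The 1/3 is divided into 4 equal shares of 1/12 among Ingeborg, Hakon, Gudrun, Asgeir.
Ingeborg predeceased; the 1/12 allotted to Ingeborg's branch passes to Ingeborg's issue by representation.
The 1/12 is divided into 2 equal shares of 1/24 among Hallvard, Eirik.
Hallvard is living and takes 1/24.
Eirik is living and takes 1/24.
Hakon is living and takes 1/12.
Gudrun predeceased; the 1/12 allotted to Gudrun's branch passes to Gudrun's issue by representation.
The 1/12 is divided into 2 equal shares of 1/24 among Jorunn, Liv.
Jorunn is living and takes 1/24.
Liv is living and takes 1/24.
Asgeir predeceased; the 1/12 allotted to Asgeir's branch passes to Asgeir's issue by representation.
The 1/12 is divided into 2 equal shares of 1/24 among Njord, Trygve.
Njord is living and takes 1/24.
Trygve is living and takes 1/24.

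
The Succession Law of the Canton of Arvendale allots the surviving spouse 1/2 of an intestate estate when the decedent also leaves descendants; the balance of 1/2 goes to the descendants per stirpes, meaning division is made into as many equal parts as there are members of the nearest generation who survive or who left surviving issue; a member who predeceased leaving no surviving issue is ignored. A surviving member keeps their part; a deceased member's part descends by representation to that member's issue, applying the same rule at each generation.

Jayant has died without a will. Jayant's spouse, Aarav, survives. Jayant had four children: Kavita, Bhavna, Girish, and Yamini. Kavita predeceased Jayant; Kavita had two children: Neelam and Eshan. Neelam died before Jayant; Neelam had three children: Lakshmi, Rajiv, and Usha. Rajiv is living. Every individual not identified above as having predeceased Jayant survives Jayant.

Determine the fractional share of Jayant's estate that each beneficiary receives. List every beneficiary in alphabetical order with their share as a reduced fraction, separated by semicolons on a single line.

Aarav, as surviving spouse, takes 1/2.
The remaining 1/2 passes to Jayant's descendants per stirpes.
The 1/2 is divided into 4 equal shares of 1/8 among Kavita, Bhavna, Girish, Yamini.
Kavita predeceased; the 1/8 allotted to Kavita's branch passes to Kavita's issue by representation.
The 1/8 is divided into 2 equal shares of 1/16 among Neelam, Eshan.
Neelam predeceased; the 1/16 allotted to Neelam's branch passes to Neelam's issue by representation.
The 1/16 is divided into 3 equal shares of 1/48 among Lakshmi, Rajiv, Usha.
Lakshmi is living and takes 1/48.
Rajiv is living and takes 1/48.
Usha is living and takes 1/48.
Eshan is living and takes 1/16.
Bhavna is living and takes 1/8.
Girish is living and takes 1/8.
Yamini is living and takes 1/8.

Aarav 1/2; Bhavna 1/8; Eshan 1/16; Girish 1/8; Lakshmi 1/48; Rajiv 1/48; Usha 1/48; Yamini 1/8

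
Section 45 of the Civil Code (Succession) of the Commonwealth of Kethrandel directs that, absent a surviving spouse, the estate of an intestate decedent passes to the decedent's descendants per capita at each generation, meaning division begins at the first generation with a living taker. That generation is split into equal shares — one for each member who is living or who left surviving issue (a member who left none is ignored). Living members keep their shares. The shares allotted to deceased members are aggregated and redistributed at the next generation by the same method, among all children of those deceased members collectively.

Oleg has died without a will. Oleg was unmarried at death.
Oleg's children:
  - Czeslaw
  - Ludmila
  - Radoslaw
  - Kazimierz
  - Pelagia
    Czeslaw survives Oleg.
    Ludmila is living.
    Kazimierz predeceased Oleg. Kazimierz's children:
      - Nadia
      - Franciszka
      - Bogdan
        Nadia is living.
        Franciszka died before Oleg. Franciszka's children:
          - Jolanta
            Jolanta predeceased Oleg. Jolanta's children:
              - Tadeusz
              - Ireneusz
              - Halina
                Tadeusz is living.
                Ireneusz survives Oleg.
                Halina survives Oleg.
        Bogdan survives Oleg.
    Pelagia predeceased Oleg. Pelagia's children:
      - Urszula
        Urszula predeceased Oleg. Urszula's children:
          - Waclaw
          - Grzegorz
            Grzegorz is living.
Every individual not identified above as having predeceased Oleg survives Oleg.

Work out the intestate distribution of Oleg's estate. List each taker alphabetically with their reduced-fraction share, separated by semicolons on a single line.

There is no surviving spouse, so the entire estate passes to Oleg's descendants per capita at each generation.
At generation 1 (Czeslaw, Ludmila, Radoslaw, Kazimierz, Pelagia) there are 5 shares of (1)/5 = 1/5 each.
Living: Czeslaw, Ludmila, and Radoslaw — each takes 1/5.
Deceased: Kazimierz and Pelagia. Their combined 2/5 is pooled and carried to generation 2.
At generation 2 (Nadia, Franciszka, Bogdan, Urszula) there are 4 shares of (2/5)/4 = 1/10 each.
Living: Nadia and Bogdan — each takes 1/10.
Deceased: Franciszka and Urszula. Their combined 1/5 is pooled and carried to generation 3.
At generation 3 (Jolanta, Waclaw, Grzegorz) there are 3 shares of (1/5)/3 = 1/15 each.
Living: Waclaw and Grzegorz — each takes 1/15.
Deceased: Jolanta. That 1/15 share is carried to generation 4.
At generation 4 (Tadeusz, Ireneusz, Halina) there are 3 shares of (1/15)/3 = 1/45 each.
Living: Tadeusz, Ireneusz, and Halina — each takes 1/45.

Bogdan 1/10; Czeslaw 1/5; Grzegorz 1/15; Halina 1/45; Ireneusz 1/45; Ludmila 1/5; Nadia 1/10; Radoslaw 1/5; Tadeusz 1/45; Waclaw 1/15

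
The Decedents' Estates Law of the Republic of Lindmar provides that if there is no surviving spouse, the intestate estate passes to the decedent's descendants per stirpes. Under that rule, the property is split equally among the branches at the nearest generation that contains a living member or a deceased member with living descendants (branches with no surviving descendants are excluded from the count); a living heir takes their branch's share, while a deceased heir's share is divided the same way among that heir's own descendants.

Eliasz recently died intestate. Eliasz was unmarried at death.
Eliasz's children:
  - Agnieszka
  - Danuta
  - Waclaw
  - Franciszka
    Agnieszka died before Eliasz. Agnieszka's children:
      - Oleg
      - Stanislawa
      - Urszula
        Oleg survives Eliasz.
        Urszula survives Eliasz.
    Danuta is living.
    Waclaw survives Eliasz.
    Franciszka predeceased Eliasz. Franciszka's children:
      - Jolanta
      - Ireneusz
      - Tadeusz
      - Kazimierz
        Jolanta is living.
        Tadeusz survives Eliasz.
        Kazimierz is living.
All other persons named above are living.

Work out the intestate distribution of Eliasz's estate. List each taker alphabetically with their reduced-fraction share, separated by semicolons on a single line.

There is no surviving spouse, so the entire estate passes to Eliasz's descendants per stirpes.
The estate is divided into 4 equal shares of 1/4 among Agnieszka, Danuta, Waclaw, Franciszka.
Agnieszka predeceased; the 1/4 allotted to Agnieszka's branch passes to Agnieszka's issue by representation.
The 1/4 is divided into 3 equal shares of 1/12 among Oleg, Stanislawa, Urszula.
Oleg is living and takes 1/12.
Stanislawa is living and takes 1/12.
Urszula is living and takes 1/12.
Danuta is living and takes 1/4.
Waclaw is living and takes 1/4.
Franciszka predeceased; the 1/4 allotted to Franciszka's branch passes to Franciszka's issue by representation.
The 1/4 is divided into 4 equal shares of 1/16 among Jolanta, Ireneusz, Tadeusz, Kazimierz.
Jolanta is living and takes 1/16.
Ireneusz is living and takes 1/16.
Tadeusz is living and takes 1/16.
Kazimierz is living and takes 1/16.

Danuta 1/4; Ireneusz 1/16; Jolanta 1/16; Kazimierz 1/16; Oleg 1/12; Stanislawa 1/12; Tadeusz 1/16; Urszula 1/12; Waclaw 1/4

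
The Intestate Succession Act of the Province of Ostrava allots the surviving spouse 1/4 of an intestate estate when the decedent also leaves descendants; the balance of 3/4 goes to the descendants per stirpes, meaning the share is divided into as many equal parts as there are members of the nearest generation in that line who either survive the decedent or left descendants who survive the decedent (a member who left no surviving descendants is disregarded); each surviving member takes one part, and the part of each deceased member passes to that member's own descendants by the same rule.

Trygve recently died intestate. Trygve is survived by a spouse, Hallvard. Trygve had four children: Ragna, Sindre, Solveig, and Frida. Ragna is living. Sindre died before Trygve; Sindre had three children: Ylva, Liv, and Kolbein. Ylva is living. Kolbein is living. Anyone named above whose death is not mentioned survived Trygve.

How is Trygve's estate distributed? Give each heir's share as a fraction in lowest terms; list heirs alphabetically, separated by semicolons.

Frida 3/16; Hallvard 1/4; Kolbein 1/16; Liv 1/16; Ragna 3/16; Solveig 3/16; Ylva 1/16

Hallvard, as surviving spouse, takes 1/4.
The remaining 3/4 passes to Trygve's descendants per stirpes.
The 3/4 is divided into 4 equal shares of 3/16 among Ragna, Sindre, Solveig, Frida.
Ragna is living and takes 3/16.
Sindre predeceased; the 3/16 allotted to Sindre's branch passes to Sindre's issue by representation.
The 3/16 is divided into 3 equal shares of 1/16 among Ylva, Liv, Kolbein.
Ylva is living and takes 1/16.
Liv is living and takes 1/16.
Kolbein is living and takes 1/16.
Solveig is living and takes 3/16.
Frida is living and takes 3/16.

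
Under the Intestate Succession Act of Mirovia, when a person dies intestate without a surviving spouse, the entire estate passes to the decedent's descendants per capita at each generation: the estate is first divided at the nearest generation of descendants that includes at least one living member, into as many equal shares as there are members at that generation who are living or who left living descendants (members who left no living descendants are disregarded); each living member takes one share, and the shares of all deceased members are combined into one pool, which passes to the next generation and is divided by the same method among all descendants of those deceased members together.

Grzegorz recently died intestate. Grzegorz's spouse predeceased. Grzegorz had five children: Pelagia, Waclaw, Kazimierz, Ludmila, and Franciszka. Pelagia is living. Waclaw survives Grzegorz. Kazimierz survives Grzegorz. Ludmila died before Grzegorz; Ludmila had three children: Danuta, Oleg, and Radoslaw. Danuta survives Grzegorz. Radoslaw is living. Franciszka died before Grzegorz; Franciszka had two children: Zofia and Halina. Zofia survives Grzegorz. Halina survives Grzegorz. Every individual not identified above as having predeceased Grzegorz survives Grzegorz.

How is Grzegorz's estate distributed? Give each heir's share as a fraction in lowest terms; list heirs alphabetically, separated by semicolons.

Danuta 2/25; Halina 2/25; Kazimierz 1/5; Oleg 2/25; Pelagia 1/5; Radoslaw 2/25; Waclaw 1/5; Zofia 2/25

There is no surviving spouse, so the entire estate passes to Grzegorz's descendants per capita at each generation.
At generation 1 (Pelagia, Waclaw, Kazimierz, Ludmila, Franciszka) there are 5 shares of (1)/5 = 1/5 each.
Living: Pelagia, Waclaw, and Kazimierz — each takes 1/5.
Deceased: Ludmila and Franciszka. Their combined 2/5 is pooled and carried to generation 2.
At generation 2 (Danuta, Oleg, Radoslaw, Zofia, Halina) there are 5 shares of (2/5)/5 = 2/25 each.
Living: Danuta, Oleg, Radoslaw, Zofia, and Halina — each takes 2/25.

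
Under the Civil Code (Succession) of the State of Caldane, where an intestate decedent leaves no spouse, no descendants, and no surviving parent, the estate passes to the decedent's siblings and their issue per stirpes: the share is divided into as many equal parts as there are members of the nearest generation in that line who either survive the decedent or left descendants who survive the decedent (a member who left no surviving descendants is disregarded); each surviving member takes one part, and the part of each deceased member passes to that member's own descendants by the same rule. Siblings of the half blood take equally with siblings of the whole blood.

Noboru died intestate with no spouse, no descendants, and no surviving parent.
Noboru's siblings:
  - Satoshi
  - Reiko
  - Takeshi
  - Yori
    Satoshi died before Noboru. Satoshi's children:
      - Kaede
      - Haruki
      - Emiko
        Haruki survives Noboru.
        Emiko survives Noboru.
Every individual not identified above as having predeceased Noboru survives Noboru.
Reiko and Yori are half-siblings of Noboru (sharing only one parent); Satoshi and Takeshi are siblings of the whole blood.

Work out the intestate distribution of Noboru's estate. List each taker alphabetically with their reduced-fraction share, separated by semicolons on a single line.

Emiko 1/12; Haruki 1/12; Kaede 1/12; Reiko 1/4; Takeshi 1/4; Yori 1/4

No spouse, descendants, or parent survives, so the estate passes to Noboru's siblings per stirpes.
Half-blood and whole-blood siblings take equally under the stated rule.
The estate is divided into 4 equal shares of 1/4 among Satoshi, Reiko, Takeshi, Yori.
Satoshi predeceased; the 1/4 allotted to Satoshi's branch passes to Satoshi's issue by representation.
The 1/4 is divided into 3 equal shares of 1/12 among Kaede, Haruki, Emiko.
Kaede is living and takes 1/12.
Haruki is living and takes 1/12.
Emiko is living and takes 1/12.
Reiko is living and takes 1/4.
Takeshi is living and takes 1/4.
Yori is living and takes 1/4.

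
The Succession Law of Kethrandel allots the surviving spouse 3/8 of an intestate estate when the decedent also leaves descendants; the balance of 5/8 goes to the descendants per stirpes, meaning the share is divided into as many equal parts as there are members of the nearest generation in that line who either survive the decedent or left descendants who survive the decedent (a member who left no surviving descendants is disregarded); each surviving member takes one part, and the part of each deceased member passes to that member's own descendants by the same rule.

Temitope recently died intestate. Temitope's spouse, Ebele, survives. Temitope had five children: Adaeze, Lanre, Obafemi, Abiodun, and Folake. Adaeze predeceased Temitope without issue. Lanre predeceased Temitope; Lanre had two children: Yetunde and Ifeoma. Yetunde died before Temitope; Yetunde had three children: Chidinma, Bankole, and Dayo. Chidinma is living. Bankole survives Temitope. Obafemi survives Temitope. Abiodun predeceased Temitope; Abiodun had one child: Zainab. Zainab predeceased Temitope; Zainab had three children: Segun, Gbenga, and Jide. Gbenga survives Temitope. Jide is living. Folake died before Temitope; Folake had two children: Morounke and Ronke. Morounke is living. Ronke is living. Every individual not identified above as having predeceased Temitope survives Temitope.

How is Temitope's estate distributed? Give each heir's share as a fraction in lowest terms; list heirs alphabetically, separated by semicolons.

Bankole 5/192; Chidinma 5/192; Dayo 5/192; Ebele 3/8; Gbenga 5/96; Ifeoma 5/64; Jide 5/96; Morounke 5/64; Obafemi 5/32; Ronke 5/64; Segun 5/96

Ebele, as surviving spouse, takes 3/8.
The remaining 5/8 passes to Temitope's descendants per stirpes.
Adaeze left no surviving issue, so that branch lapses and is disregarded.
The 5/8 is divided into 4 equal shares of 5/32 among Lanre, Obafemi, Abiodun, Folake.
Lanre predeceased; the 5/32 allotted to Lanre's branch passes to Lanre's issue by representation.
The 5/32 is divided into 2 equal shares of 5/64 among Yetunde, Ifeoma.
Yetunde predeceased; the 5/64 allotted to Yetunde's branch passes to Yetunde's issue by representation.
The 5/64 is divided into 3 equal shares of 5/192 among Chidinma, Bankole, Dayo.
Chidinma is living and takes 5/192.
Bankole is living and takes 5/192.
Dayo is living and takes 5/192.
Ifeoma is living and takes 5/64.
Obafemi is living and takes 5/32.
Abiodun predeceased; the 5/32 allotted to Abiodun's branch passes to Abiodun's issue by representation.
Zainab's line is the sole branch at this level, so the full 5/32 passes to Zainab's issue by representation.
The 5/32 is divided into 3 equal shares of 5/96 among Segun, Gbenga, Jide.
Segun is living and takes 5/96.
Gbenga is living and takes 5/96.
Jide is living and takes 5/96.
Folake predeceased; the 5/32 allotted to Folake's branch passes to Folake's issue by representation.
The 5/32 is divided into 2 equal shares of 5/64 among Morounke, Ronke.
Morounke is living and takes 5/64.
Ronke is living and takes 5/64.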